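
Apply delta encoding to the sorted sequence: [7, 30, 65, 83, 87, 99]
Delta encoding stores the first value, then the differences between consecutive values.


First value: 7
Deltas:
  30 - 7 = 23
  65 - 30 = 35
  83 - 65 = 18
  87 - 83 = 4
  99 - 87 = 12


Delta encoded: [7, 23, 35, 18, 4, 12]


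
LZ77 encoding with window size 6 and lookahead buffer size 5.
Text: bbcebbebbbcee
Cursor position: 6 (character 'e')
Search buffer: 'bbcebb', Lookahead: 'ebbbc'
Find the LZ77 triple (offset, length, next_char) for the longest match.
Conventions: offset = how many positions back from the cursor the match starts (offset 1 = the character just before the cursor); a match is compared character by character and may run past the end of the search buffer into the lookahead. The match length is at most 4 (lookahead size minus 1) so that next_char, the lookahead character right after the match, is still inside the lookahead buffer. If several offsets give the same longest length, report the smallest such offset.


Try each offset into the search buffer:
  offset=1 (pos 5, char 'b'): match length 0
  offset=2 (pos 4, char 'b'): match length 0
  offset=3 (pos 3, char 'e'): match length 3
  offset=4 (pos 2, char 'c'): match length 0
  offset=5 (pos 1, char 'b'): match length 0
  offset=6 (pos 0, char 'b'): match length 0
Longest match has length 3 at offset 3.
next_char = character at position 6 + 3 = 9 -> 'b'

Best match: offset=3, length=3 (matching 'ebb' starting at position 3)
LZ77 triple: (3, 3, 'b')


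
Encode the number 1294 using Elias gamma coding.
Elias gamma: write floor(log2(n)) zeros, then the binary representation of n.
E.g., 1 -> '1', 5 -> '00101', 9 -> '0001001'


num_bits = floor(log2(1294)) + 1 = 11
leading_zeros = num_bits - 1 = 10
binary(1294) = 10100001110

Elias gamma(1294) = '0000000000' + '10100001110' = 000000000010100001110 (21 bits)


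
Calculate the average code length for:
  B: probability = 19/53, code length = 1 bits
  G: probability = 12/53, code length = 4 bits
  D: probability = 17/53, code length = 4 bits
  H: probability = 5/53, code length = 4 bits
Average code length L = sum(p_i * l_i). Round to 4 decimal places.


Weighted contributions p_i * l_i:
  B: (19/53) * 1 = 19/53
  G: (12/53) * 4 = 48/53
  D: (17/53) * 4 = 68/53
  H: (5/53) * 4 = 20/53
Sum = (19 + 48 + 68 + 20)/53 = 155/53

L = 155/53 = 2.9245 bits/symbol


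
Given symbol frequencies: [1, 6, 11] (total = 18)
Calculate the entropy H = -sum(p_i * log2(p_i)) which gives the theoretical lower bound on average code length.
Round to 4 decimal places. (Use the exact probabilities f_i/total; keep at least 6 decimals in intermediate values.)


Per-symbol terms -p_i * log2(p_i) with p_i = f_i/18:
  p = 1/18 = 0.055556: log2(p) = -4.169925, -p*log2(p) = 0.231663
  p = 6/18 = 0.333333: log2(p) = -1.584963, -p*log2(p) = 0.528321
  p = 11/18 = 0.611111: log2(p) = -0.710493, -p*log2(p) = 0.434190
H = 0.231663 + 0.528321 + 0.434190 = 1.194174

H = 1.1942 bits/symbol


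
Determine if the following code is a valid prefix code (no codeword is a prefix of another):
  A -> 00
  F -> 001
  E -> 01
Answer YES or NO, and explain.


Checking each pair (does one codeword prefix another?):
  A='00' vs F='001': prefix -- VIOLATION

NO -- this is NOT a valid prefix code. A (00) is a prefix of F (001).


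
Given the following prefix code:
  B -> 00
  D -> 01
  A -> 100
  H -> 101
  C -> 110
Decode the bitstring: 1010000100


Decoding step by step:
Bits 101 -> H
Bits 00 -> B
Bits 00 -> B
Bits 100 -> A


Decoded message: HBBA


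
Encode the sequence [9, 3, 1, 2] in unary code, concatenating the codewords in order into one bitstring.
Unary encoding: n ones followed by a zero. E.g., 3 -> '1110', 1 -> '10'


Encode each number as n ones followed by a terminating 0:
  9 -> 1111111110 (10 bits)
  3 -> 1110 (4 bits)
  1 -> 10 (2 bits)
  2 -> 110 (3 bits)
Total length = 10 + 4 + 2 + 3 = 19 bits.

Unary([9, 3, 1, 2]) = 1111111110111010110 (19 bits)


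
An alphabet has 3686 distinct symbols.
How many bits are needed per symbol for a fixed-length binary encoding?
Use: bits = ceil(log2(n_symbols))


log2(3686) = 11.8478
Bracket: 2^11 = 2048 < 3686 <= 2^12 = 4096
So ceil(log2(3686)) = 12

bits = ceil(log2(3686)) = ceil(11.8478) = 12 bits


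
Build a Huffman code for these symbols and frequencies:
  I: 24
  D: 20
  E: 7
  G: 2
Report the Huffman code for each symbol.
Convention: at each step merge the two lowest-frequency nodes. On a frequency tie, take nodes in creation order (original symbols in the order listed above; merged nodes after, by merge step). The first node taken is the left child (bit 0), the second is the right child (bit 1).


Huffman tree construction:
Step 1: Merge G(2) + E(7) = 9
Step 2: Merge (G+E)(9) + D(20) = 29
Step 3: Merge I(24) + ((G+E)+D)(29) = 53
Read each symbol's code off the tree from the root (left child = 0, right child = 1).

Codes:
  I: 0 (length 1)
  D: 11 (length 2)
  E: 101 (length 3)
  G: 100 (length 3)
Average code length: 91/53 = 1.7170 bits/symbol


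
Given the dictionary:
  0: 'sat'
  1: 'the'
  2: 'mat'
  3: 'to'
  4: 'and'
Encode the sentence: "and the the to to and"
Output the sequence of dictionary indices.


Look up each word in the dictionary:
  'and' -> 4
  'the' -> 1
  'the' -> 1
  'to' -> 3
  'to' -> 3
  'and' -> 4

Encoded: [4, 1, 1, 3, 3, 4]


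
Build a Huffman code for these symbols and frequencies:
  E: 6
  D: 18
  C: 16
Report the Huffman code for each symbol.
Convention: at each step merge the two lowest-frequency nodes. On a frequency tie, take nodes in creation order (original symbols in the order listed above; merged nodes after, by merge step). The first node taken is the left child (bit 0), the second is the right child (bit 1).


Huffman tree construction:
Step 1: Merge E(6) + C(16) = 22
Step 2: Merge D(18) + (E+C)(22) = 40
Read each symbol's code off the tree from the root (left child = 0, right child = 1).

Codes:
  E: 10 (length 2)
  D: 0 (length 1)
  C: 11 (length 2)
Average code length: 62/40 = 1.5500 bits/symbol


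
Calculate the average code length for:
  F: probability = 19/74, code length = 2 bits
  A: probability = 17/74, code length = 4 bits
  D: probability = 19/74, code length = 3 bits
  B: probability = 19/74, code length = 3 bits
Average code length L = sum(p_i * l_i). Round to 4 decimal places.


Weighted contributions p_i * l_i:
  F: (19/74) * 2 = 38/74
  A: (17/74) * 4 = 68/74
  D: (19/74) * 3 = 57/74
  B: (19/74) * 3 = 57/74
Sum = (38 + 68 + 57 + 57)/74 = 220/74

L = 220/74 = 2.9730 bits/symbol


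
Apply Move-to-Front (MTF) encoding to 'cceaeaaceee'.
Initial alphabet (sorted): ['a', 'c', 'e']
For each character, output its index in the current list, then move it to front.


MTF encoding:
'c': index 1 in ['a', 'c', 'e'] -> ['c', 'a', 'e']
'c': index 0 in ['c', 'a', 'e'] -> ['c', 'a', 'e']
'e': index 2 in ['c', 'a', 'e'] -> ['e', 'c', 'a']
'a': index 2 in ['e', 'c', 'a'] -> ['a', 'e', 'c']
'e': index 1 in ['a', 'e', 'c'] -> ['e', 'a', 'c']
'a': index 1 in ['e', 'a', 'c'] -> ['a', 'e', 'c']
'a': index 0 in ['a', 'e', 'c'] -> ['a', 'e', 'c']
'c': index 2 in ['a', 'e', 'c'] -> ['c', 'a', 'e']
'e': index 2 in ['c', 'a', 'e'] -> ['e', 'c', 'a']
'e': index 0 in ['e', 'c', 'a'] -> ['e', 'c', 'a']
'e': index 0 in ['e', 'c', 'a'] -> ['e', 'c', 'a']


Output: [1, 0, 2, 2, 1, 1, 0, 2, 2, 0, 0]


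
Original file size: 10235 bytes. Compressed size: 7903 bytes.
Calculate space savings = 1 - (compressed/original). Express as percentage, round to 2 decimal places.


ratio = compressed/original = 7903/10235 = 0.772154
savings = 1 - ratio = 1 - 0.772154 = 0.227846
as a percentage: 0.227846 * 100 = 22.78%

Space savings = 1 - 7903/10235 = 22.78%


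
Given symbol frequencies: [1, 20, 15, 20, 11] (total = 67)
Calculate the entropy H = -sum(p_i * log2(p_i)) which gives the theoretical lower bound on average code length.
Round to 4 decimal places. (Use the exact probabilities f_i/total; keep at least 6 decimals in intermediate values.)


Per-symbol terms -p_i * log2(p_i) with p_i = f_i/67:
  p = 1/67 = 0.014925: log2(p) = -6.066089, -p*log2(p) = 0.090539
  p = 20/67 = 0.298507: log2(p) = -1.744161, -p*log2(p) = 0.520645
  p = 15/67 = 0.223881: log2(p) = -2.159199, -p*log2(p) = 0.483403
  p = 20/67 = 0.298507: log2(p) = -1.744161, -p*log2(p) = 0.520645
  p = 11/67 = 0.164179: log2(p) = -2.606658, -p*log2(p) = 0.427959
H = 0.090539 + 0.520645 + 0.483403 + 0.520645 + 0.427959 = 2.043191

H = 2.0432 bits/symbol


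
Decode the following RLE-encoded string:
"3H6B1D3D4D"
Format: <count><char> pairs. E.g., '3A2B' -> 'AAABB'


Expanding each <count><char> pair:
  3H -> 'HHH'
  6B -> 'BBBBBB'
  1D -> 'D'
  3D -> 'DDD'
  4D -> 'DDDD'

Decoded = HHHBBBBBBDDDDDDDD


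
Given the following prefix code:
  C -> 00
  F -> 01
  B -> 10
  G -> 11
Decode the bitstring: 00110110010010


Decoding step by step:
Bits 00 -> C
Bits 11 -> G
Bits 01 -> F
Bits 10 -> B
Bits 01 -> F
Bits 00 -> C
Bits 10 -> B


Decoded message: CGFBFCB


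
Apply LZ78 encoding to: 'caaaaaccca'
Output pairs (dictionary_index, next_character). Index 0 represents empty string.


LZ78 encoding steps:
Dictionary: {0: ''}
Step 1: w='' (idx 0), next='c' -> output (0, 'c'), add 'c' as idx 1
Step 2: w='' (idx 0), next='a' -> output (0, 'a'), add 'a' as idx 2
Step 3: w='a' (idx 2), next='a' -> output (2, 'a'), add 'aa' as idx 3
Step 4: w='aa' (idx 3), next='c' -> output (3, 'c'), add 'aac' as idx 4
Step 5: w='c' (idx 1), next='c' -> output (1, 'c'), add 'cc' as idx 5
Step 6: w='a' (idx 2), end of input -> output (2, '')


Encoded: [(0, 'c'), (0, 'a'), (2, 'a'), (3, 'c'), (1, 'c'), (2, '')]


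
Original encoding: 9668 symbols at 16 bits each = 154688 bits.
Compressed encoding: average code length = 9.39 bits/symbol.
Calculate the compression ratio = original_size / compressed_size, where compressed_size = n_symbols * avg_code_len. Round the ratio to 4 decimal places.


original_size = n_symbols * orig_bits = 9668 * 16 = 154688 bits
compressed_size = n_symbols * avg_code_len = 9668 * 9.39 = 90782.52 bits
ratio = original_size / compressed_size = 154688 / 90782.52 = 1.7039

Compression ratio = 1.7039


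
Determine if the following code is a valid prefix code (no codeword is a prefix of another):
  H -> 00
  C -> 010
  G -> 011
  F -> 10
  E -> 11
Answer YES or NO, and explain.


Checking each pair (does one codeword prefix another?):
  H='00' vs C='010': no prefix
  H='00' vs G='011': no prefix
  H='00' vs F='10': no prefix
  H='00' vs E='11': no prefix
  C='010' vs H='00': no prefix
  C='010' vs G='011': no prefix
  C='010' vs F='10': no prefix
  C='010' vs E='11': no prefix
  G='011' vs H='00': no prefix
  G='011' vs C='010': no prefix
  G='011' vs F='10': no prefix
  G='011' vs E='11': no prefix
  F='10' vs H='00': no prefix
  F='10' vs C='010': no prefix
  F='10' vs G='011': no prefix
  F='10' vs E='11': no prefix
  E='11' vs H='00': no prefix
  E='11' vs C='010': no prefix
  E='11' vs G='011': no prefix
  E='11' vs F='10': no prefix
No violation found over all pairs.

YES -- this is a valid prefix code. No codeword is a prefix of any other codeword.


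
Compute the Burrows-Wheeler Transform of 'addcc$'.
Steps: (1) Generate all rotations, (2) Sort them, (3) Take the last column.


Rotations (sorted):
  0: $addcc -> last char: c
  1: addcc$ -> last char: $
  2: c$addc -> last char: c
  3: cc$add -> last char: d
  4: dcc$ad -> last char: d
  5: ddcc$a -> last char: a


BWT = c$cdda


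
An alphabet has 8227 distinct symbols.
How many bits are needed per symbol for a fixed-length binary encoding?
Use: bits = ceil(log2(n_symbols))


log2(8227) = 13.0062
Bracket: 2^13 = 8192 < 8227 <= 2^14 = 16384
So ceil(log2(8227)) = 14

bits = ceil(log2(8227)) = ceil(13.0062) = 14 bits


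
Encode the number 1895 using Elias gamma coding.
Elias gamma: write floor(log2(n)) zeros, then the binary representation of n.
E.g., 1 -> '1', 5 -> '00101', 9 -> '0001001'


num_bits = floor(log2(1895)) + 1 = 11
leading_zeros = num_bits - 1 = 10
binary(1895) = 11101100111

Elias gamma(1895) = '0000000000' + '11101100111' = 000000000011101100111 (21 bits)


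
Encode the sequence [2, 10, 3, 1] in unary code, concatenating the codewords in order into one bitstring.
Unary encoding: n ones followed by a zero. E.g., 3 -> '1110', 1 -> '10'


Encode each number as n ones followed by a terminating 0:
  2 -> 110 (3 bits)
  10 -> 11111111110 (11 bits)
  3 -> 1110 (4 bits)
  1 -> 10 (2 bits)
Total length = 3 + 11 + 4 + 2 = 20 bits.

Unary([2, 10, 3, 1]) = 11011111111110111010 (20 bits)


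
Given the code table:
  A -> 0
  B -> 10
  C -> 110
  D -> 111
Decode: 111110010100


Decoding:
111 -> D
110 -> C
0 -> A
10 -> B
10 -> B
0 -> A


Result: DCABBA


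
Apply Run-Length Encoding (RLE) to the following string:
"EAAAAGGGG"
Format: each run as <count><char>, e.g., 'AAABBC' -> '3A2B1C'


Scanning runs left to right:
  i=0: run of 'E' x 1 -> '1E'
  i=1: run of 'A' x 4 -> '4A'
  i=5: run of 'G' x 4 -> '4G'

RLE = 1E4A4G


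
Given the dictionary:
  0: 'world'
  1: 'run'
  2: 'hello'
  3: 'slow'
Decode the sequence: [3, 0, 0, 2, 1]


Look up each index in the dictionary:
  3 -> 'slow'
  0 -> 'world'
  0 -> 'world'
  2 -> 'hello'
  1 -> 'run'

Decoded: "slow world world hello run"


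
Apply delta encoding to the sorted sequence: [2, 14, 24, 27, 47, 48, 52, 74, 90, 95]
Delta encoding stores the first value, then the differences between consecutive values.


First value: 2
Deltas:
  14 - 2 = 12
  24 - 14 = 10
  27 - 24 = 3
  47 - 27 = 20
  48 - 47 = 1
  52 - 48 = 4
  74 - 52 = 22
  90 - 74 = 16
  95 - 90 = 5


Delta encoded: [2, 12, 10, 3, 20, 1, 4, 22, 16, 5]


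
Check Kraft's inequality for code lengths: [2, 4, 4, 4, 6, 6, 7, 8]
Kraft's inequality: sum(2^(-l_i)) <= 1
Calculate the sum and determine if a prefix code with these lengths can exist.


Sum = 2^(-2) + 2^(-4) + 2^(-4) + 2^(-4) + 2^(-6) + 2^(-6) + 2^(-7) + 2^(-8)
    = 0.25 + 0.0625 + 0.0625 + 0.0625 + 0.015625 + 0.015625 + 0.0078125 + 0.00390625
    = 123/256 = 0.48046875
Since 0.48046875 <= 1, Kraft's inequality IS satisfied.
A prefix code with these lengths CAN exist.

Kraft sum = 0.48046875. Satisfied.


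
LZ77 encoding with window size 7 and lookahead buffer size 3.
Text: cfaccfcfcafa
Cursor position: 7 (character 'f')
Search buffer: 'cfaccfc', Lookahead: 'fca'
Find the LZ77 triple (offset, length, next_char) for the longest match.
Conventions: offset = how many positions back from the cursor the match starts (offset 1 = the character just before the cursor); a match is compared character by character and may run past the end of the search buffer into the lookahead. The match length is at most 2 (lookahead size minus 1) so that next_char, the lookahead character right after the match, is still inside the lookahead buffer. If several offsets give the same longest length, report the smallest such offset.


Try each offset into the search buffer:
  offset=1 (pos 6, char 'c'): match length 0
  offset=2 (pos 5, char 'f'): match length 2
  offset=3 (pos 4, char 'c'): match length 0
  offset=4 (pos 3, char 'c'): match length 0
  offset=5 (pos 2, char 'a'): match length 0
  offset=6 (pos 1, char 'f'): match length 1
  offset=7 (pos 0, char 'c'): match length 0
Longest match has length 2 at offset 2.
next_char = character at position 7 + 2 = 9 -> 'a'

Best match: offset=2, length=2 (matching 'fc' starting at position 5)
LZ77 triple: (2, 2, 'a')


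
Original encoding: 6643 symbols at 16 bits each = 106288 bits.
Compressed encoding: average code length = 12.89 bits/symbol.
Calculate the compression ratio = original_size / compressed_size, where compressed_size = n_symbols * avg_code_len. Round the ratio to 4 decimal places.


original_size = n_symbols * orig_bits = 6643 * 16 = 106288 bits
compressed_size = n_symbols * avg_code_len = 6643 * 12.89 = 85628.27 bits
ratio = original_size / compressed_size = 106288 / 85628.27 = 1.2413

Compression ratio = 1.2413


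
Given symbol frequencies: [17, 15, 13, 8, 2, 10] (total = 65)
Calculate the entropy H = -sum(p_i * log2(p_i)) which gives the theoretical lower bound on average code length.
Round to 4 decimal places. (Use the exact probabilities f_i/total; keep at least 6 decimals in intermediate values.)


Per-symbol terms -p_i * log2(p_i) with p_i = f_i/65:
  p = 17/65 = 0.261538: log2(p) = -1.934905, -p*log2(p) = 0.506052
  p = 15/65 = 0.230769: log2(p) = -2.115477, -p*log2(p) = 0.488187
  p = 13/65 = 0.200000: log2(p) = -2.321928, -p*log2(p) = 0.464386
  p = 8/65 = 0.123077: log2(p) = -3.022368, -p*log2(p) = 0.371984
  p = 2/65 = 0.030769: log2(p) = -5.022368, -p*log2(p) = 0.154534
  p = 10/65 = 0.153846: log2(p) = -2.700440, -p*log2(p) = 0.415452
H = 0.506052 + 0.488187 + 0.464386 + 0.371984 + 0.154534 + 0.415452 = 2.400595

H = 2.4006 bits/symbol


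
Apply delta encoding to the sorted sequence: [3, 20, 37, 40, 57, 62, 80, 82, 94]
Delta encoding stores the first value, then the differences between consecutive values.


First value: 3
Deltas:
  20 - 3 = 17
  37 - 20 = 17
  40 - 37 = 3
  57 - 40 = 17
  62 - 57 = 5
  80 - 62 = 18
  82 - 80 = 2
  94 - 82 = 12


Delta encoded: [3, 17, 17, 3, 17, 5, 18, 2, 12]


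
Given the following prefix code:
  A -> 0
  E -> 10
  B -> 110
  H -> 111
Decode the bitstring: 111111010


Decoding step by step:
Bits 111 -> H
Bits 111 -> H
Bits 0 -> A
Bits 10 -> E


Decoded message: HHAE


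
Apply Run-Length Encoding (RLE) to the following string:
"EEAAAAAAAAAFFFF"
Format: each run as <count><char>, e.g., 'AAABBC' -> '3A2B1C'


Scanning runs left to right:
  i=0: run of 'E' x 2 -> '2E'
  i=2: run of 'A' x 9 -> '9A'
  i=11: run of 'F' x 4 -> '4F'

RLE = 2E9A4F


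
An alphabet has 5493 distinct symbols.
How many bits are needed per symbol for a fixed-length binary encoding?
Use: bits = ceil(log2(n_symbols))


log2(5493) = 12.4234
Bracket: 2^12 = 4096 < 5493 <= 2^13 = 8192
So ceil(log2(5493)) = 13

bits = ceil(log2(5493)) = ceil(12.4234) = 13 bits


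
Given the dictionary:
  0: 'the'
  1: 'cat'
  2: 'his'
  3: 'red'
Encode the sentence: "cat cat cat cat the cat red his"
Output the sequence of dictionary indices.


Look up each word in the dictionary:
  'cat' -> 1
  'cat' -> 1
  'cat' -> 1
  'cat' -> 1
  'the' -> 0
  'cat' -> 1
  'red' -> 3
  'his' -> 2

Encoded: [1, 1, 1, 1, 0, 1, 3, 2]


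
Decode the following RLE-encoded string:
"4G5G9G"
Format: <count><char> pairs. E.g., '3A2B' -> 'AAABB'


Expanding each <count><char> pair:
  4G -> 'GGGG'
  5G -> 'GGGGG'
  9G -> 'GGGGGGGGG'

Decoded = GGGGGGGGGGGGGGGGGG


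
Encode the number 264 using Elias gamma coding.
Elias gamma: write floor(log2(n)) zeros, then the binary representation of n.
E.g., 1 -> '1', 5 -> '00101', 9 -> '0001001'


num_bits = floor(log2(264)) + 1 = 9
leading_zeros = num_bits - 1 = 8
binary(264) = 100001000

Elias gamma(264) = '00000000' + '100001000' = 00000000100001000 (17 bits)


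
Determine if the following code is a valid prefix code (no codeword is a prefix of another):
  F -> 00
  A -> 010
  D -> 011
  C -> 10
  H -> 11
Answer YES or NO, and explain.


Checking each pair (does one codeword prefix another?):
  F='00' vs A='010': no prefix
  F='00' vs D='011': no prefix
  F='00' vs C='10': no prefix
  F='00' vs H='11': no prefix
  A='010' vs F='00': no prefix
  A='010' vs D='011': no prefix
  A='010' vs C='10': no prefix
  A='010' vs H='11': no prefix
  D='011' vs F='00': no prefix
  D='011' vs A='010': no prefix
  D='011' vs C='10': no prefix
  D='011' vs H='11': no prefix
  C='10' vs F='00': no prefix
  C='10' vs A='010': no prefix
  C='10' vs D='011': no prefix
  C='10' vs H='11': no prefix
  H='11' vs F='00': no prefix
  H='11' vs A='010': no prefix
  H='11' vs D='011': no prefix
  H='11' vs C='10': no prefix
No violation found over all pairs.

YES -- this is a valid prefix code. No codeword is a prefix of any other codeword.


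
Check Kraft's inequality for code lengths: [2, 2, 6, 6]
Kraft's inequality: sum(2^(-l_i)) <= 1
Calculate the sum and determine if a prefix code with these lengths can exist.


Sum = 2^(-2) + 2^(-2) + 2^(-6) + 2^(-6)
    = 0.25 + 0.25 + 0.015625 + 0.015625
    = 34/64 = 0.53125
Since 0.53125 <= 1, Kraft's inequality IS satisfied.
A prefix code with these lengths CAN exist.

Kraft sum = 0.53125. Satisfied.


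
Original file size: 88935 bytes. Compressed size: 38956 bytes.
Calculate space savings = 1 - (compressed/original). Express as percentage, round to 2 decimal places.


ratio = compressed/original = 38956/88935 = 0.438028
savings = 1 - ratio = 1 - 0.438028 = 0.561972
as a percentage: 0.561972 * 100 = 56.2%

Space savings = 1 - 38956/88935 = 56.2%


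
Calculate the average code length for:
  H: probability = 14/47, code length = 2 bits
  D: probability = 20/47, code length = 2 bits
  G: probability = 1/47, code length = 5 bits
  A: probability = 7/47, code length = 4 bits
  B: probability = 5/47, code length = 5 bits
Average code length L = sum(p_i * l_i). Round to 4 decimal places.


Weighted contributions p_i * l_i:
  H: (14/47) * 2 = 28/47
  D: (20/47) * 2 = 40/47
  G: (1/47) * 5 = 5/47
  A: (7/47) * 4 = 28/47
  B: (5/47) * 5 = 25/47
Sum = (28 + 40 + 5 + 28 + 25)/47 = 126/47

L = 126/47 = 2.6809 bits/symbol


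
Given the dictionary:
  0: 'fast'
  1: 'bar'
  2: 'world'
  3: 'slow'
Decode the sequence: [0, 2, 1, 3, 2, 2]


Look up each index in the dictionary:
  0 -> 'fast'
  2 -> 'world'
  1 -> 'bar'
  3 -> 'slow'
  2 -> 'world'
  2 -> 'world'

Decoded: "fast world bar slow world world"


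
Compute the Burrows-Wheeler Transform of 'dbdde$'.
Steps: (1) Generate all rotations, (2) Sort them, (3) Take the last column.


Rotations (sorted):
  0: $dbdde -> last char: e
  1: bdde$d -> last char: d
  2: dbdde$ -> last char: $
  3: dde$db -> last char: b
  4: de$dbd -> last char: d
  5: e$dbdd -> last char: d


BWT = ed$bdd


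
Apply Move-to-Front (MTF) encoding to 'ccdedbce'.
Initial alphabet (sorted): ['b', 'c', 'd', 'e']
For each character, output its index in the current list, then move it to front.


MTF encoding:
'c': index 1 in ['b', 'c', 'd', 'e'] -> ['c', 'b', 'd', 'e']
'c': index 0 in ['c', 'b', 'd', 'e'] -> ['c', 'b', 'd', 'e']
'd': index 2 in ['c', 'b', 'd', 'e'] -> ['d', 'c', 'b', 'e']
'e': index 3 in ['d', 'c', 'b', 'e'] -> ['e', 'd', 'c', 'b']
'd': index 1 in ['e', 'd', 'c', 'b'] -> ['d', 'e', 'c', 'b']
'b': index 3 in ['d', 'e', 'c', 'b'] -> ['b', 'd', 'e', 'c']
'c': index 3 in ['b', 'd', 'e', 'c'] -> ['c', 'b', 'd', 'e']
'e': index 3 in ['c', 'b', 'd', 'e'] -> ['e', 'c', 'b', 'd']


Output: [1, 0, 2, 3, 1, 3, 3, 3]


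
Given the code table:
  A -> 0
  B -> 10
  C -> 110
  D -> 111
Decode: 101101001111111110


Decoding:
10 -> B
110 -> C
10 -> B
0 -> A
111 -> D
111 -> D
111 -> D
0 -> A


Result: BCBADDDA


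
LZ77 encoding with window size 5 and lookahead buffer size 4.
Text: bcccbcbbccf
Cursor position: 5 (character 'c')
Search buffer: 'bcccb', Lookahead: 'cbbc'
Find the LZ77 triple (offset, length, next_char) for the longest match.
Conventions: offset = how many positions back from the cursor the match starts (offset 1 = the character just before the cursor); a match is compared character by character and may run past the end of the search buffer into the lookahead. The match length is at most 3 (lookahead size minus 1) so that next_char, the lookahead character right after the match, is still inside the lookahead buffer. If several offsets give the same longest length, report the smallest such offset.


Try each offset into the search buffer:
  offset=1 (pos 4, char 'b'): match length 0
  offset=2 (pos 3, char 'c'): match length 2
  offset=3 (pos 2, char 'c'): match length 1
  offset=4 (pos 1, char 'c'): match length 1
  offset=5 (pos 0, char 'b'): match length 0
Longest match has length 2 at offset 2.
next_char = character at position 5 + 2 = 7 -> 'b'

Best match: offset=2, length=2 (matching 'cb' starting at position 3)
LZ77 triple: (2, 2, 'b')


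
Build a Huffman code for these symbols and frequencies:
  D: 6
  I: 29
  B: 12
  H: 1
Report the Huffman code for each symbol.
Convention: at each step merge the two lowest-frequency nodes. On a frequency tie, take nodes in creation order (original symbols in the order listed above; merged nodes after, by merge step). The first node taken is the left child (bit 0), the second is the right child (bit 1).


Huffman tree construction:
Step 1: Merge H(1) + D(6) = 7
Step 2: Merge (H+D)(7) + B(12) = 19
Step 3: Merge ((H+D)+B)(19) + I(29) = 48
Read each symbol's code off the tree from the root (left child = 0, right child = 1).

Codes:
  D: 001 (length 3)
  I: 1 (length 1)
  B: 01 (length 2)
  H: 000 (length 3)
Average code length: 74/48 = 1.5417 bits/symbol


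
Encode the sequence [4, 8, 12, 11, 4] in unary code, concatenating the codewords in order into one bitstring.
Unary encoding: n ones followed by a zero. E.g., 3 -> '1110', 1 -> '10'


Encode each number as n ones followed by a terminating 0:
  4 -> 11110 (5 bits)
  8 -> 111111110 (9 bits)
  12 -> 1111111111110 (13 bits)
  11 -> 111111111110 (12 bits)
  4 -> 11110 (5 bits)
Total length = 5 + 9 + 13 + 12 + 5 = 44 bits.

Unary([4, 8, 12, 11, 4]) = 11110111111110111111111111011111111111011110 (44 bits)


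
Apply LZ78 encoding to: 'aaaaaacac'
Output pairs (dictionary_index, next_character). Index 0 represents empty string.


LZ78 encoding steps:
Dictionary: {0: ''}
Step 1: w='' (idx 0), next='a' -> output (0, 'a'), add 'a' as idx 1
Step 2: w='a' (idx 1), next='a' -> output (1, 'a'), add 'aa' as idx 2
Step 3: w='aa' (idx 2), next='a' -> output (2, 'a'), add 'aaa' as idx 3
Step 4: w='' (idx 0), next='c' -> output (0, 'c'), add 'c' as idx 4
Step 5: w='a' (idx 1), next='c' -> output (1, 'c'), add 'ac' as idx 5


Encoded: [(0, 'a'), (1, 'a'), (2, 'a'), (0, 'c'), (1, 'c')]


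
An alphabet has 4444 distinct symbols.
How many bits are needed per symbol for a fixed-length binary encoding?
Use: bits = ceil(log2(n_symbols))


log2(4444) = 12.1176
Bracket: 2^12 = 4096 < 4444 <= 2^13 = 8192
So ceil(log2(4444)) = 13

bits = ceil(log2(4444)) = ceil(12.1176) = 13 bits


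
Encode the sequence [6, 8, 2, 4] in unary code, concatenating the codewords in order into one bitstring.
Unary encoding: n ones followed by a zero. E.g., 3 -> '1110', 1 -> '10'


Encode each number as n ones followed by a terminating 0:
  6 -> 1111110 (7 bits)
  8 -> 111111110 (9 bits)
  2 -> 110 (3 bits)
  4 -> 11110 (5 bits)
Total length = 7 + 9 + 3 + 5 = 24 bits.

Unary([6, 8, 2, 4]) = 111111011111111011011110 (24 bits)


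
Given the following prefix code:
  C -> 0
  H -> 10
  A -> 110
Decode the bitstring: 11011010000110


Decoding step by step:
Bits 110 -> A
Bits 110 -> A
Bits 10 -> H
Bits 0 -> C
Bits 0 -> C
Bits 0 -> C
Bits 110 -> A


Decoded message: AAHCCCA


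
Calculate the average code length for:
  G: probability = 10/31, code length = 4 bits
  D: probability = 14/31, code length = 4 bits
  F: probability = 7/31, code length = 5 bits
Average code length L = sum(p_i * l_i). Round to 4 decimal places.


Weighted contributions p_i * l_i:
  G: (10/31) * 4 = 40/31
  D: (14/31) * 4 = 56/31
  F: (7/31) * 5 = 35/31
Sum = (40 + 56 + 35)/31 = 131/31

L = 131/31 = 4.2258 bits/symbol


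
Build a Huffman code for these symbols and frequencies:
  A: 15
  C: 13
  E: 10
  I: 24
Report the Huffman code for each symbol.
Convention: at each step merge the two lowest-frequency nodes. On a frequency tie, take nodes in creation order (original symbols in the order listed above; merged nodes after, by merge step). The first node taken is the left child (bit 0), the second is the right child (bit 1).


Huffman tree construction:
Step 1: Merge E(10) + C(13) = 23
Step 2: Merge A(15) + (E+C)(23) = 38
Step 3: Merge I(24) + (A+(E+C))(38) = 62
Read each symbol's code off the tree from the root (left child = 0, right child = 1).

Codes:
  A: 10 (length 2)
  C: 111 (length 3)
  E: 110 (length 3)
  I: 0 (length 1)
Average code length: 123/62 = 1.9839 bits/symbol


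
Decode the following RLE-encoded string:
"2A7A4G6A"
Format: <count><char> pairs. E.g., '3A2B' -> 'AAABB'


Expanding each <count><char> pair:
  2A -> 'AA'
  7A -> 'AAAAAAA'
  4G -> 'GGGG'
  6A -> 'AAAAAA'

Decoded = AAAAAAAAAGGGGAAAAAA


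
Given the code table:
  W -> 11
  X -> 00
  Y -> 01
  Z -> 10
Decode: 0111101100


Decoding:
01 -> Y
11 -> W
10 -> Z
11 -> W
00 -> X


Result: YWZWX


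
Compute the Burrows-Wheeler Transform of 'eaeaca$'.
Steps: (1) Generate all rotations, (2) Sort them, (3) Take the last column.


Rotations (sorted):
  0: $eaeaca -> last char: a
  1: a$eaeac -> last char: c
  2: aca$eae -> last char: e
  3: aeaca$e -> last char: e
  4: ca$eaea -> last char: a
  5: eaca$ea -> last char: a
  6: eaeaca$ -> last char: $


BWT = aceeaa$


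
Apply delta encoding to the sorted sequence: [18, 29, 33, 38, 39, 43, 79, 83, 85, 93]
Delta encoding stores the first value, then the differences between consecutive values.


First value: 18
Deltas:
  29 - 18 = 11
  33 - 29 = 4
  38 - 33 = 5
  39 - 38 = 1
  43 - 39 = 4
  79 - 43 = 36
  83 - 79 = 4
  85 - 83 = 2
  93 - 85 = 8


Delta encoded: [18, 11, 4, 5, 1, 4, 36, 4, 2, 8]


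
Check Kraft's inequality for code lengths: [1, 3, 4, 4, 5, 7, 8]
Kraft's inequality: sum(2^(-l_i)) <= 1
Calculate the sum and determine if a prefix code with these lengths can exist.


Sum = 2^(-1) + 2^(-3) + 2^(-4) + 2^(-4) + 2^(-5) + 2^(-7) + 2^(-8)
    = 0.5 + 0.125 + 0.0625 + 0.0625 + 0.03125 + 0.0078125 + 0.00390625
    = 203/256 = 0.79296875
Since 0.79296875 <= 1, Kraft's inequality IS satisfied.
A prefix code with these lengths CAN exist.

Kraft sum = 0.79296875. Satisfied.


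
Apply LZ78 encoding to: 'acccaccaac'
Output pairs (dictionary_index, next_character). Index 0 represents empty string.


LZ78 encoding steps:
Dictionary: {0: ''}
Step 1: w='' (idx 0), next='a' -> output (0, 'a'), add 'a' as idx 1
Step 2: w='' (idx 0), next='c' -> output (0, 'c'), add 'c' as idx 2
Step 3: w='c' (idx 2), next='c' -> output (2, 'c'), add 'cc' as idx 3
Step 4: w='a' (idx 1), next='c' -> output (1, 'c'), add 'ac' as idx 4
Step 5: w='c' (idx 2), next='a' -> output (2, 'a'), add 'ca' as idx 5
Step 6: w='ac' (idx 4), end of input -> output (4, '')


Encoded: [(0, 'a'), (0, 'c'), (2, 'c'), (1, 'c'), (2, 'a'), (4, '')]


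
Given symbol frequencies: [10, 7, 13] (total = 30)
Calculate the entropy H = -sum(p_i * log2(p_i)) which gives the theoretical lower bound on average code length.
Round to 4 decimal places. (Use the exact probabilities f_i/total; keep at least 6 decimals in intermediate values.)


Per-symbol terms -p_i * log2(p_i) with p_i = f_i/30:
  p = 10/30 = 0.333333: log2(p) = -1.584963, -p*log2(p) = 0.528321
  p = 7/30 = 0.233333: log2(p) = -2.099536, -p*log2(p) = 0.489892
  p = 13/30 = 0.433333: log2(p) = -1.206451, -p*log2(p) = 0.522795
H = 0.528321 + 0.489892 + 0.522795 = 1.541008

H = 1.541 bits/symbol


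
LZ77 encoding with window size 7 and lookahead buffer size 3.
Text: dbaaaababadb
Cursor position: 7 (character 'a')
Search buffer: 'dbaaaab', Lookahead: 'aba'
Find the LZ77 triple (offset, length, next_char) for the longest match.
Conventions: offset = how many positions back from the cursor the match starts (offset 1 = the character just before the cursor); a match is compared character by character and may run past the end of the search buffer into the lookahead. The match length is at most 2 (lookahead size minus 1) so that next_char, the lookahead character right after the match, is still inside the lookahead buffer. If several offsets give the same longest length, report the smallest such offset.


Try each offset into the search buffer:
  offset=1 (pos 6, char 'b'): match length 0
  offset=2 (pos 5, char 'a'): match length 2
  offset=3 (pos 4, char 'a'): match length 1
  offset=4 (pos 3, char 'a'): match length 1
  offset=5 (pos 2, char 'a'): match length 1
  offset=6 (pos 1, char 'b'): match length 0
  offset=7 (pos 0, char 'd'): match length 0
Longest match has length 2 at offset 2.
next_char = character at position 7 + 2 = 9 -> 'a'

Best match: offset=2, length=2 (matching 'ab' starting at position 5)
LZ77 triple: (2, 2, 'a')


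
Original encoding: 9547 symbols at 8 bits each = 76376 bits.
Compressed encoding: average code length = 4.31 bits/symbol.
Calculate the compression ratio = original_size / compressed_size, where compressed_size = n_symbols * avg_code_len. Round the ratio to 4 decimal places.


original_size = n_symbols * orig_bits = 9547 * 8 = 76376 bits
compressed_size = n_symbols * avg_code_len = 9547 * 4.31 = 41147.57 bits
ratio = original_size / compressed_size = 76376 / 41147.57 = 1.8561

Compression ratio = 1.8561


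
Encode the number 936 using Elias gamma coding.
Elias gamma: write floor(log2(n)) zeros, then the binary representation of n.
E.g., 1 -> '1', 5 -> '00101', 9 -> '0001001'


num_bits = floor(log2(936)) + 1 = 10
leading_zeros = num_bits - 1 = 9
binary(936) = 1110101000

Elias gamma(936) = '000000000' + '1110101000' = 0000000001110101000 (19 bits)


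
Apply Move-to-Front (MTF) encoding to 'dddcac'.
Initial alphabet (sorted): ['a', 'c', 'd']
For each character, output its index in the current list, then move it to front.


MTF encoding:
'd': index 2 in ['a', 'c', 'd'] -> ['d', 'a', 'c']
'd': index 0 in ['d', 'a', 'c'] -> ['d', 'a', 'c']
'd': index 0 in ['d', 'a', 'c'] -> ['d', 'a', 'c']
'c': index 2 in ['d', 'a', 'c'] -> ['c', 'd', 'a']
'a': index 2 in ['c', 'd', 'a'] -> ['a', 'c', 'd']
'c': index 1 in ['a', 'c', 'd'] -> ['c', 'a', 'd']


Output: [2, 0, 0, 2, 2, 1]


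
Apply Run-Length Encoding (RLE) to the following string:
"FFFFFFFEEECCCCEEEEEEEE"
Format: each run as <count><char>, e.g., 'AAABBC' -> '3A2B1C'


Scanning runs left to right:
  i=0: run of 'F' x 7 -> '7F'
  i=7: run of 'E' x 3 -> '3E'
  i=10: run of 'C' x 4 -> '4C'
  i=14: run of 'E' x 8 -> '8E'

RLE = 7F3E4C8E


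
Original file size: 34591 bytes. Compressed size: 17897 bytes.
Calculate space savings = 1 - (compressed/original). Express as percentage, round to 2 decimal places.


ratio = compressed/original = 17897/34591 = 0.517389
savings = 1 - ratio = 1 - 0.517389 = 0.482611
as a percentage: 0.482611 * 100 = 48.26%

Space savings = 1 - 17897/34591 = 48.26%


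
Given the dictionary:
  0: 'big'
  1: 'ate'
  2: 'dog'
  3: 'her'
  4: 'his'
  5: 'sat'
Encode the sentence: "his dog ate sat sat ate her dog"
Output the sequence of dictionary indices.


Look up each word in the dictionary:
  'his' -> 4
  'dog' -> 2
  'ate' -> 1
  'sat' -> 5
  'sat' -> 5
  'ate' -> 1
  'her' -> 3
  'dog' -> 2

Encoded: [4, 2, 1, 5, 5, 1, 3, 2]


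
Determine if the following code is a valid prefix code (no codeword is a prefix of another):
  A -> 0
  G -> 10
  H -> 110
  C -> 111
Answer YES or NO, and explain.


Checking each pair (does one codeword prefix another?):
  A='0' vs G='10': no prefix
  A='0' vs H='110': no prefix
  A='0' vs C='111': no prefix
  G='10' vs A='0': no prefix
  G='10' vs H='110': no prefix
  G='10' vs C='111': no prefix
  H='110' vs A='0': no prefix
  H='110' vs G='10': no prefix
  H='110' vs C='111': no prefix
  C='111' vs A='0': no prefix
  C='111' vs G='10': no prefix
  C='111' vs H='110': no prefix
No violation found over all pairs.

YES -- this is a valid prefix code. No codeword is a prefix of any other codeword.


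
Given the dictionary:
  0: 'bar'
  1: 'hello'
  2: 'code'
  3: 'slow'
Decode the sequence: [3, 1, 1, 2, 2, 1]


Look up each index in the dictionary:
  3 -> 'slow'
  1 -> 'hello'
  1 -> 'hello'
  2 -> 'code'
  2 -> 'code'
  1 -> 'hello'

Decoded: "slow hello hello code code hello"


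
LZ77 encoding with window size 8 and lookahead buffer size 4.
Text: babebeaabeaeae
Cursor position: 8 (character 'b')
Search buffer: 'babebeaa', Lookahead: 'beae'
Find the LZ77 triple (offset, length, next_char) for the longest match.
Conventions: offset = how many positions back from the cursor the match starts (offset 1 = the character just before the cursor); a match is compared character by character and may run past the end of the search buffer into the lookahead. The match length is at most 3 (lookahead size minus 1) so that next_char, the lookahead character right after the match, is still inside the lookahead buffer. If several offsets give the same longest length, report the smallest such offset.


Try each offset into the search buffer:
  offset=1 (pos 7, char 'a'): match length 0
  offset=2 (pos 6, char 'a'): match length 0
  offset=3 (pos 5, char 'e'): match length 0
  offset=4 (pos 4, char 'b'): match length 3
  offset=5 (pos 3, char 'e'): match length 0
  offset=6 (pos 2, char 'b'): match length 2
  offset=7 (pos 1, char 'a'): match length 0
  offset=8 (pos 0, char 'b'): match length 1
Longest match has length 3 at offset 4.
next_char = character at position 8 + 3 = 11 -> 'e'

Best match: offset=4, length=3 (matching 'bea' starting at position 4)
LZ77 triple: (4, 3, 'e')


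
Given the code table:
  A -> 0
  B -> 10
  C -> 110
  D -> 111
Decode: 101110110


Decoding:
10 -> B
111 -> D
0 -> A
110 -> C


Result: BDAC


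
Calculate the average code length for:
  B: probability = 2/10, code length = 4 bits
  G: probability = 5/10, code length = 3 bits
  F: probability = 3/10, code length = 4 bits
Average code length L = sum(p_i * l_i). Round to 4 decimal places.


Weighted contributions p_i * l_i:
  B: (2/10) * 4 = 8/10
  G: (5/10) * 3 = 15/10
  F: (3/10) * 4 = 12/10
Sum = (8 + 15 + 12)/10 = 35/10

L = 35/10 = 3.5000 bits/symbol


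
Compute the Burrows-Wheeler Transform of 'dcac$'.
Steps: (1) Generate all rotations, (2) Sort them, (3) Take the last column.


Rotations (sorted):
  0: $dcac -> last char: c
  1: ac$dc -> last char: c
  2: c$dca -> last char: a
  3: cac$d -> last char: d
  4: dcac$ -> last char: $


BWT = ccad$


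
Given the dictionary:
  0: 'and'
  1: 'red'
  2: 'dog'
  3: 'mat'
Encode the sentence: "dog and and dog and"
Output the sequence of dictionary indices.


Look up each word in the dictionary:
  'dog' -> 2
  'and' -> 0
  'and' -> 0
  'dog' -> 2
  'and' -> 0

Encoded: [2, 0, 0, 2, 0]


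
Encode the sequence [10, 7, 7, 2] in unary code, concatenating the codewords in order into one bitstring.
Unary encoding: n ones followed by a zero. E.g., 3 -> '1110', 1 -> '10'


Encode each number as n ones followed by a terminating 0:
  10 -> 11111111110 (11 bits)
  7 -> 11111110 (8 bits)
  7 -> 11111110 (8 bits)
  2 -> 110 (3 bits)
Total length = 11 + 8 + 8 + 3 = 30 bits.

Unary([10, 7, 7, 2]) = 111111111101111111011111110110 (30 bits)


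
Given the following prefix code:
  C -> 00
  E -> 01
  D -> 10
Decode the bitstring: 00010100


Decoding step by step:
Bits 00 -> C
Bits 01 -> E
Bits 01 -> E
Bits 00 -> C


Decoded message: CEEC


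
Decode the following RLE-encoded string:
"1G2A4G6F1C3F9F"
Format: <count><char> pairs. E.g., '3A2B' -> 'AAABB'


Expanding each <count><char> pair:
  1G -> 'G'
  2A -> 'AA'
  4G -> 'GGGG'
  6F -> 'FFFFFF'
  1C -> 'C'
  3F -> 'FFF'
  9F -> 'FFFFFFFFF'

Decoded = GAAGGGGFFFFFFCFFFFFFFFFFFF


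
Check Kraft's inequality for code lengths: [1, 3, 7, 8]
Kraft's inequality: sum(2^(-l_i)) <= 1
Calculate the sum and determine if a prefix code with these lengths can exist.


Sum = 2^(-1) + 2^(-3) + 2^(-7) + 2^(-8)
    = 0.5 + 0.125 + 0.0078125 + 0.00390625
    = 163/256 = 0.63671875
Since 0.63671875 <= 1, Kraft's inequality IS satisfied.
A prefix code with these lengths CAN exist.

Kraft sum = 0.63671875. Satisfied.


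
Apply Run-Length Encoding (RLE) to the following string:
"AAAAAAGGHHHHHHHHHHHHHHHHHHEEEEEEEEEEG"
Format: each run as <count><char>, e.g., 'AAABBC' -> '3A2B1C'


Scanning runs left to right:
  i=0: run of 'A' x 6 -> '6A'
  i=6: run of 'G' x 2 -> '2G'
  i=8: run of 'H' x 18 -> '18H'
  i=26: run of 'E' x 10 -> '10E'
  i=36: run of 'G' x 1 -> '1G'

RLE = 6A2G18H10E1G


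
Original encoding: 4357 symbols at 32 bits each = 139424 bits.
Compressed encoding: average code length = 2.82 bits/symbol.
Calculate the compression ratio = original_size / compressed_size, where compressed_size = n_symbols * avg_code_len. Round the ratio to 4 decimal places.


original_size = n_symbols * orig_bits = 4357 * 32 = 139424 bits
compressed_size = n_symbols * avg_code_len = 4357 * 2.82 = 12286.74 bits
ratio = original_size / compressed_size = 139424 / 12286.74 = 11.3475

Compression ratio = 11.3475
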